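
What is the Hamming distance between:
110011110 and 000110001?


XOR: 110101111
Count of 1s: 7

7


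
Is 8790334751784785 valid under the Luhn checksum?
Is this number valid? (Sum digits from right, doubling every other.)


Luhn sum = 89
89 mod 10 = 9

Invalid (Luhn sum mod 10 = 9)


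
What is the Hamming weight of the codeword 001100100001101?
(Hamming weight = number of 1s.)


Counting 1s in 001100100001101

6


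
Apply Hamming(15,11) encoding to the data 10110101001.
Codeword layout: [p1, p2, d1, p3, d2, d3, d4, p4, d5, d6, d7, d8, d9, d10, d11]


Parity bits: p1=1, p2=1, p3=0, p4=1

111001110101001


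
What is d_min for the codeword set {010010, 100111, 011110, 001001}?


Comparing all pairs, minimum distance: 2
Can detect 1 errors, correct 0 errors

2


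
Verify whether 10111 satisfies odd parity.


Number of 1s: 4

No, parity error (4 ones)


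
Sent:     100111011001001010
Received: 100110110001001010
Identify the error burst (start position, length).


XOR: 000001101000000000

Burst at position 5, length 4


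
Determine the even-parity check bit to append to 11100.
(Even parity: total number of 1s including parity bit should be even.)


Number of 1s in data: 3
Parity bit: 1

1


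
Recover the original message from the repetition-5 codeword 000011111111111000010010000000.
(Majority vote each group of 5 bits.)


Groups: 00001, 11111, 11111, 00001, 00100, 00000
Majority votes: 011000

011000


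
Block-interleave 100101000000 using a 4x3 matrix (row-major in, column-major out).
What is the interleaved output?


Matrix:
  100
  101
  000
  000
Read columns: 110000000100

110000000100


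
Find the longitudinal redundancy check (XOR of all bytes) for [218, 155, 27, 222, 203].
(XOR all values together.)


XOR chain: 218 ^ 155 ^ 27 ^ 222 ^ 203 = 79

79


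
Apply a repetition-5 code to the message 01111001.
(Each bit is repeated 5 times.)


Each bit -> 5 copies

0000011111111111111111111000000000011111


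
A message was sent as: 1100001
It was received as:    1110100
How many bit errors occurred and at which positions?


XOR: 0010101

3 error(s) at position(s): 2, 4, 6


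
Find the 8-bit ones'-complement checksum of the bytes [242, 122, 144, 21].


Sum = 529 mod 256 = 17
Complement = 238

238


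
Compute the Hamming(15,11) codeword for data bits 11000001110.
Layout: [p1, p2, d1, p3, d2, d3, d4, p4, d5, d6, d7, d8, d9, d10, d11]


Parity bits: p1=1, p2=0, p3=0, p4=1

101010010001110


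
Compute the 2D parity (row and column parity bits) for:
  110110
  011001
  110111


Row parities: 011
Column parities: 011000

Row P: 011, Col P: 011000, Corner: 0


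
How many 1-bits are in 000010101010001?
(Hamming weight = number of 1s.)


Counting 1s in 000010101010001

5


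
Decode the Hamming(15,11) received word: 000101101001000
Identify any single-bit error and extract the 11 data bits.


Syndrome = 0: no error detected

Data: 00111001000 (no errors)


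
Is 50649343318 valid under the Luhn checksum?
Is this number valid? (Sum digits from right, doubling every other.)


Luhn sum = 57
57 mod 10 = 7

Invalid (Luhn sum mod 10 = 7)


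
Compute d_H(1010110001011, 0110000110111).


XOR: 1100110111100
Count of 1s: 8

8


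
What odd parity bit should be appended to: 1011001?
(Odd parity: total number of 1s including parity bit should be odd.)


Number of 1s in data: 4
Parity bit: 1

1


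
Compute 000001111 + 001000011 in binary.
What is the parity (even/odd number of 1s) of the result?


000001111 = 15
001000011 = 67
Sum = 82 = 1010010
1s count = 3

odd parity (3 ones in 1010010)


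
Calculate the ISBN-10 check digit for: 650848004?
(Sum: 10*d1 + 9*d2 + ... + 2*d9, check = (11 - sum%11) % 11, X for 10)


Weighted sum: 233
233 mod 11 = 2

Check digit: 9


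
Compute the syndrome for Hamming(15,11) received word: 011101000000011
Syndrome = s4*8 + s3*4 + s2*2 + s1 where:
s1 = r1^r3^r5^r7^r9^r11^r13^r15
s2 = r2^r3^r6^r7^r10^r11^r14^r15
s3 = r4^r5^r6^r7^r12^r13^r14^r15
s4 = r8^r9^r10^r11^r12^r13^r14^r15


s1=0, s2=1, s3=0, s4=0

Syndrome = 2 (error at position 2)


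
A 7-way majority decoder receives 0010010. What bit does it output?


Ones: 2 out of 7
Threshold: 4

0 (2/7 voted 1)


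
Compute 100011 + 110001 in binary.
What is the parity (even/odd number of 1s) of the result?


100011 = 35
110001 = 49
Sum = 84 = 1010100
1s count = 3

odd parity (3 ones in 1010100)


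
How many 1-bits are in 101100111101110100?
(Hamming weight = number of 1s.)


Counting 1s in 101100111101110100

11


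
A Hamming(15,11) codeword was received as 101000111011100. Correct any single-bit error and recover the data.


Syndrome = 14: error at position 14

Data: 10011011110 (corrected bit 14)


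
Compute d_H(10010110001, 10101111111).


XOR: 00111001110
Count of 1s: 6

6


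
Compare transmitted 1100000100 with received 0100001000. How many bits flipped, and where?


XOR: 1000001100

3 error(s) at position(s): 0, 6, 7


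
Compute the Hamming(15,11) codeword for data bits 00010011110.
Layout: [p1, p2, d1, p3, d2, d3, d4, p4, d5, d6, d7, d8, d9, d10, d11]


Parity bits: p1=1, p2=1, p3=0, p4=0

110000100011110


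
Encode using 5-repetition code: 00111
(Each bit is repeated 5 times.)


Each bit -> 5 copies

0000000000111111111111111


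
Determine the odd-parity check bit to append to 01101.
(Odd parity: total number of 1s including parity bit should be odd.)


Number of 1s in data: 3
Parity bit: 0

0


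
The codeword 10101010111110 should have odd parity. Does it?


Number of 1s: 9

Yes, parity is correct (9 ones)


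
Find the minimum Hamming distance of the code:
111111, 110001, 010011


Comparing all pairs, minimum distance: 2
Can detect 1 errors, correct 0 errors

2


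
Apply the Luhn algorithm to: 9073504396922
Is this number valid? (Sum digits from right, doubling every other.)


Luhn sum = 64
64 mod 10 = 4

Invalid (Luhn sum mod 10 = 4)


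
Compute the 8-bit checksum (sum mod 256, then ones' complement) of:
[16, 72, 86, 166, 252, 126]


Sum = 718 mod 256 = 206
Complement = 49

49


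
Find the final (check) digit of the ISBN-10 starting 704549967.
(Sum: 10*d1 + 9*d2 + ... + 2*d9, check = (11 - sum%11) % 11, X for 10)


Weighted sum: 274
274 mod 11 = 10

Check digit: 1


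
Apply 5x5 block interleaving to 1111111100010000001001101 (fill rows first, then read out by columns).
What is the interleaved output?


Matrix:
  11111
  11100
  01000
  00010
  01101
Read columns: 1100011101110011001010001

1100011101110011001010001


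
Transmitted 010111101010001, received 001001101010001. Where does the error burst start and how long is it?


XOR: 011110000000000

Burst at position 1, length 4


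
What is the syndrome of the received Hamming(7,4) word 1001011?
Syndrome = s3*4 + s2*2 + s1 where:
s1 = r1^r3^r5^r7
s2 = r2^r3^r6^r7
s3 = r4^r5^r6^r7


s1=0, s2=0, s3=1

Syndrome = 4 (error at position 4)


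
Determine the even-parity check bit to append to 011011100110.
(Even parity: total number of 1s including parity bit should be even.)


Number of 1s in data: 7
Parity bit: 1

1


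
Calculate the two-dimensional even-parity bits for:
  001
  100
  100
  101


Row parities: 1110
Column parities: 100

Row P: 1110, Col P: 100, Corner: 1


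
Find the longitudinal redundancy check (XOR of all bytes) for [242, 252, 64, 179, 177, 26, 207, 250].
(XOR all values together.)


XOR chain: 242 ^ 252 ^ 64 ^ 179 ^ 177 ^ 26 ^ 207 ^ 250 = 99

99


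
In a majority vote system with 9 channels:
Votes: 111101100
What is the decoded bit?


Ones: 6 out of 9
Threshold: 5

1 (6/9 voted 1)


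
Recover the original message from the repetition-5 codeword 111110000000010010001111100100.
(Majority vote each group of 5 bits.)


Groups: 11111, 00000, 00010, 01000, 11111, 00100
Majority votes: 100010

100010


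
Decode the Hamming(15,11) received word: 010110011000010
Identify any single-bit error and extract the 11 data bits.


Syndrome = 12: error at position 12

Data: 01001001010 (corrected bit 12)


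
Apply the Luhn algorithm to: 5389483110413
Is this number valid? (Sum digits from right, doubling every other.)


Luhn sum = 54
54 mod 10 = 4

Invalid (Luhn sum mod 10 = 4)


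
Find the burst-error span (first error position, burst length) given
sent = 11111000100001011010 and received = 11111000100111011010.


XOR: 00000000000110000000

Burst at position 11, length 2


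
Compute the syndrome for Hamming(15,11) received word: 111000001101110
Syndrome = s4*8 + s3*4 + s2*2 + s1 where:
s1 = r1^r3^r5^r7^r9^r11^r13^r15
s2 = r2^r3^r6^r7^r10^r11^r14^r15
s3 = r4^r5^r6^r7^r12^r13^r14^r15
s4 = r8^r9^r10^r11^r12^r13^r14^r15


s1=0, s2=0, s3=1, s4=1

Syndrome = 12 (error at position 12)


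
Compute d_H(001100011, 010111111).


XOR: 011011100
Count of 1s: 5

5


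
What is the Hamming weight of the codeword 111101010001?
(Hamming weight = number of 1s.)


Counting 1s in 111101010001

7


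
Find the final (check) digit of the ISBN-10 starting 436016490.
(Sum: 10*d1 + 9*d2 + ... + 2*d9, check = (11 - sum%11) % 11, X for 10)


Weighted sum: 194
194 mod 11 = 7

Check digit: 4


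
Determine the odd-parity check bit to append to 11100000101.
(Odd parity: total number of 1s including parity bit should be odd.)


Number of 1s in data: 5
Parity bit: 0

0


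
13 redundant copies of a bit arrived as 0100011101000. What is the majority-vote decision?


Ones: 5 out of 13
Threshold: 7

0 (5/13 voted 1)


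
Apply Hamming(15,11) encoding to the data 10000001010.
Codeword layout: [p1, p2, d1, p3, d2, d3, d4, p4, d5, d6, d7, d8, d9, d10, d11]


Parity bits: p1=1, p2=0, p3=0, p4=0

101000000001010


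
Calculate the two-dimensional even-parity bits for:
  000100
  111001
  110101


Row parities: 100
Column parities: 001000

Row P: 100, Col P: 001000, Corner: 1


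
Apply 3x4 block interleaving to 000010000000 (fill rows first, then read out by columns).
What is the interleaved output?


Matrix:
  0000
  1000
  0000
Read columns: 010000000000

010000000000


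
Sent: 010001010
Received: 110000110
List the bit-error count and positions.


XOR: 100001100

3 error(s) at position(s): 0, 5, 6


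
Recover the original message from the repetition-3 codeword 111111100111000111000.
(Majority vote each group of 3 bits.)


Groups: 111, 111, 100, 111, 000, 111, 000
Majority votes: 1101010

1101010


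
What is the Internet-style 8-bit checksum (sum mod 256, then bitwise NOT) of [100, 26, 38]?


Sum = 164 mod 256 = 164
Complement = 91

91


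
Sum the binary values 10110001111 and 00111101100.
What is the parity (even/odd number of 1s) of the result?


10110001111 = 1423
00111101100 = 492
Sum = 1915 = 11101111011
1s count = 9

odd parity (9 ones in 11101111011)


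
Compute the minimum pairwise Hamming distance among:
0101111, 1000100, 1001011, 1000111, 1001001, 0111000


Comparing all pairs, minimum distance: 1
Can detect 0 errors, correct 0 errors

1


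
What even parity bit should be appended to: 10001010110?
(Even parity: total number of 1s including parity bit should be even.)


Number of 1s in data: 5
Parity bit: 1

1


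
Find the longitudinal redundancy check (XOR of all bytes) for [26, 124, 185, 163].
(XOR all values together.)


XOR chain: 26 ^ 124 ^ 185 ^ 163 = 124

124


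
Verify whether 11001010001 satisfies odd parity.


Number of 1s: 5

Yes, parity is correct (5 ones)


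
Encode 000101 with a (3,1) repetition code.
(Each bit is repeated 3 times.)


Each bit -> 3 copies

000000000111000111


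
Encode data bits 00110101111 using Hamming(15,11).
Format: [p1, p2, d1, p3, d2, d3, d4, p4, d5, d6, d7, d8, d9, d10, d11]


Parity bits: p1=1, p2=1, p3=0, p4=1

110001110101111


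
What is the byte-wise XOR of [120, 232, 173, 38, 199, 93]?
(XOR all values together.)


XOR chain: 120 ^ 232 ^ 173 ^ 38 ^ 199 ^ 93 = 129

129


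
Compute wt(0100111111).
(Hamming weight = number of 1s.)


Counting 1s in 0100111111

7


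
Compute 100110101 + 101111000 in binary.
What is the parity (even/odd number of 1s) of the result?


100110101 = 309
101111000 = 376
Sum = 685 = 1010101101
1s count = 6

even parity (6 ones in 1010101101)


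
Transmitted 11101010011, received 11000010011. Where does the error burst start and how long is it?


XOR: 00101000000

Burst at position 2, length 3


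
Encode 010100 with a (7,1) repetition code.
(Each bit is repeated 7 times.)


Each bit -> 7 copies

000000011111110000000111111100000000000000


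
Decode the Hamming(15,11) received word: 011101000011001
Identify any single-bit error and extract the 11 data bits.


Syndrome = 11: error at position 11

Data: 10100001001 (corrected bit 11)


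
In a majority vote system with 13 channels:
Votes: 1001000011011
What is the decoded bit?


Ones: 6 out of 13
Threshold: 7

0 (6/13 voted 1)


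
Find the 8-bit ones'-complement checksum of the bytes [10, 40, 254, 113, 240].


Sum = 657 mod 256 = 145
Complement = 110

110


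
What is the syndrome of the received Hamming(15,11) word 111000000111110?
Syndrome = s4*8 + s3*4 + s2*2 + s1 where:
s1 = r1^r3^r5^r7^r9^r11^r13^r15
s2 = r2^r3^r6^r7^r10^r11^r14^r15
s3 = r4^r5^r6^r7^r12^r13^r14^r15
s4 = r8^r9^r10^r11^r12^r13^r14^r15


s1=0, s2=1, s3=1, s4=1

Syndrome = 14 (error at position 14)


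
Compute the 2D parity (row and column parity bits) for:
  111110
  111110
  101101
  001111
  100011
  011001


Row parities: 110011
Column parities: 011000

Row P: 110011, Col P: 011000, Corner: 0


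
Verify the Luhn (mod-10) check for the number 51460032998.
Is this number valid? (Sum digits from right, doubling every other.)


Luhn sum = 47
47 mod 10 = 7

Invalid (Luhn sum mod 10 = 7)


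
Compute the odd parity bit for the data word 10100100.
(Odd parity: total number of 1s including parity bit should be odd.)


Number of 1s in data: 3
Parity bit: 0

0


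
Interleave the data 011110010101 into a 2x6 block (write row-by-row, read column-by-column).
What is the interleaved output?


Matrix:
  011110
  010101
Read columns: 001110111001

001110111001


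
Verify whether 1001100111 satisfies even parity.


Number of 1s: 6

Yes, parity is correct (6 ones)


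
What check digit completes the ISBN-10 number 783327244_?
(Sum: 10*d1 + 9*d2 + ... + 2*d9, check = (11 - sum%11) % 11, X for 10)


Weighted sum: 262
262 mod 11 = 9

Check digit: 2


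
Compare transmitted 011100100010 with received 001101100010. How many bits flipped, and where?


XOR: 010001000000

2 error(s) at position(s): 1, 5


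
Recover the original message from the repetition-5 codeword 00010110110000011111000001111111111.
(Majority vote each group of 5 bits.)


Groups: 00010, 11011, 00000, 11111, 00000, 11111, 11111
Majority votes: 0101011

0101011


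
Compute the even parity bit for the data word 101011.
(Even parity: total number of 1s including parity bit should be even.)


Number of 1s in data: 4
Parity bit: 0

0


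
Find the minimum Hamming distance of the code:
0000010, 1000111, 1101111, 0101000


Comparing all pairs, minimum distance: 2
Can detect 1 errors, correct 0 errors

2


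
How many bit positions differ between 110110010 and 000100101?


XOR: 110010111
Count of 1s: 6

6


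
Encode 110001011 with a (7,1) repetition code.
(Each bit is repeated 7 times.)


Each bit -> 7 copies

111111111111110000000000000000000001111111000000011111111111111


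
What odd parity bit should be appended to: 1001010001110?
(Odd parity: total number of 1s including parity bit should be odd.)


Number of 1s in data: 6
Parity bit: 1

1


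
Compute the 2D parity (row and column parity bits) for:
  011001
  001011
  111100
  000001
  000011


Row parities: 11010
Column parities: 101100

Row P: 11010, Col P: 101100, Corner: 1


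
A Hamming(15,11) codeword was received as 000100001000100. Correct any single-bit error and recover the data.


Syndrome = 0: no error detected

Data: 00001000100 (no errors)


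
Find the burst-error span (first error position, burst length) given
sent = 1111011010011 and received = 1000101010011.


XOR: 0111110000000

Burst at position 1, length 5


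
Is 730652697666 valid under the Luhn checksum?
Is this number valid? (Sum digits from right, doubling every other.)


Luhn sum = 49
49 mod 10 = 9

Invalid (Luhn sum mod 10 = 9)


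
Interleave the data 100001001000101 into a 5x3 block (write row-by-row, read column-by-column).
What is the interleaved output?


Matrix:
  100
  001
  001
  000
  101
Read columns: 100010000001101

100010000001101


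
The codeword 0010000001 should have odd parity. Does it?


Number of 1s: 2

No, parity error (2 ones)


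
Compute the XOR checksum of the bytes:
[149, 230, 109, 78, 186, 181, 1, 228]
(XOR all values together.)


XOR chain: 149 ^ 230 ^ 109 ^ 78 ^ 186 ^ 181 ^ 1 ^ 228 = 186

186


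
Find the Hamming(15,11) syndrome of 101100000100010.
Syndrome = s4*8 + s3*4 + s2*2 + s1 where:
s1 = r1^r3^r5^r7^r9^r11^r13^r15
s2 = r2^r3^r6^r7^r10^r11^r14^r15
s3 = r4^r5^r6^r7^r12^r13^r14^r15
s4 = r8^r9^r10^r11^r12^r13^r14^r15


s1=0, s2=1, s3=0, s4=0

Syndrome = 2 (error at position 2)


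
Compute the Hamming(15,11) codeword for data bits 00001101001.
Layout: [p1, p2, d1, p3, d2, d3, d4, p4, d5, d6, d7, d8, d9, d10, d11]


Parity bits: p1=0, p2=0, p3=0, p4=0

000000001101001


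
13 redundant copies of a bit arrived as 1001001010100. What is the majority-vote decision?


Ones: 5 out of 13
Threshold: 7

0 (5/13 voted 1)


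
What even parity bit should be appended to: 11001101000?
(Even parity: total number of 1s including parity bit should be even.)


Number of 1s in data: 5
Parity bit: 1

1


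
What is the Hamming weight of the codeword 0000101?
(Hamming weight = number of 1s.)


Counting 1s in 0000101

2


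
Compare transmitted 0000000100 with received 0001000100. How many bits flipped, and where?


XOR: 0001000000

1 error(s) at position(s): 3


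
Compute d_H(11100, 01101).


XOR: 10001
Count of 1s: 2

2


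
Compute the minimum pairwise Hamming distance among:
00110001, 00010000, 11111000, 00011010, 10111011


Comparing all pairs, minimum distance: 2
Can detect 1 errors, correct 0 errors

2


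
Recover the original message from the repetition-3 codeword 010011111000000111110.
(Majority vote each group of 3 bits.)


Groups: 010, 011, 111, 000, 000, 111, 110
Majority votes: 0110011

0110011


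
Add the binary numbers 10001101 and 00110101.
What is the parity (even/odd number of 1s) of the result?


10001101 = 141
00110101 = 53
Sum = 194 = 11000010
1s count = 3

odd parity (3 ones in 11000010)


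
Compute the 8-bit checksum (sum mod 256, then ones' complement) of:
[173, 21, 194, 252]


Sum = 640 mod 256 = 128
Complement = 127

127


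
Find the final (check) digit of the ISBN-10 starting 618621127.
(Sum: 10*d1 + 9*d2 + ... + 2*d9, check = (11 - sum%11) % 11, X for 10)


Weighted sum: 216
216 mod 11 = 7

Check digit: 4


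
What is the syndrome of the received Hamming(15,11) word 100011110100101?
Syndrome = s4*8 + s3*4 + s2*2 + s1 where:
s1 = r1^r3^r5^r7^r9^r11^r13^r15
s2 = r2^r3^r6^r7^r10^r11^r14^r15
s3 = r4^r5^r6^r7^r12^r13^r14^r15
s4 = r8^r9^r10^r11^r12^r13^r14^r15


s1=1, s2=0, s3=1, s4=0

Syndrome = 5 (error at position 5)


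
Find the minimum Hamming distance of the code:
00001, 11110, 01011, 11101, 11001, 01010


Comparing all pairs, minimum distance: 1
Can detect 0 errors, correct 0 errors

1


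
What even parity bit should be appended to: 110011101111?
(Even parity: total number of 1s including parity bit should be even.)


Number of 1s in data: 9
Parity bit: 1

1


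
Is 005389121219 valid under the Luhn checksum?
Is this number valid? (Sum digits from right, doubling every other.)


Luhn sum = 39
39 mod 10 = 9

Invalid (Luhn sum mod 10 = 9)


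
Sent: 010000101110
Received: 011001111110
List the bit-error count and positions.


XOR: 001001010000

3 error(s) at position(s): 2, 5, 7


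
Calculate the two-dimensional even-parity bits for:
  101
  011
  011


Row parities: 000
Column parities: 101

Row P: 000, Col P: 101, Corner: 0


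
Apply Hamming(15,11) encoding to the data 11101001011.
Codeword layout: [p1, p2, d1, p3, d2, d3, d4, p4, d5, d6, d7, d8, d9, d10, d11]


Parity bits: p1=0, p2=0, p3=1, p4=0

001111001001011


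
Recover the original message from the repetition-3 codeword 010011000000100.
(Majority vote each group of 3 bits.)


Groups: 010, 011, 000, 000, 100
Majority votes: 01000

01000


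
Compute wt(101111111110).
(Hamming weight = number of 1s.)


Counting 1s in 101111111110

10


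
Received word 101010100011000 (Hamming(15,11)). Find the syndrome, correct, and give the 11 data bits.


Syndrome = 7: error at position 7

Data: 11000011000 (corrected bit 7)


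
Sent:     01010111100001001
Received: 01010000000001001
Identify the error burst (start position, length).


XOR: 00000111100000000

Burst at position 5, length 4


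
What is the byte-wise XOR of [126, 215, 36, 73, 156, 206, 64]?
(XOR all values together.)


XOR chain: 126 ^ 215 ^ 36 ^ 73 ^ 156 ^ 206 ^ 64 = 214

214


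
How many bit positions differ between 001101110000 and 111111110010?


XOR: 110010000010
Count of 1s: 4

4


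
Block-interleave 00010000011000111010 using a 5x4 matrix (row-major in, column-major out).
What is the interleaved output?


Matrix:
  0001
  0000
  0110
  0011
  1010
Read columns: 00001001000011110010

00001001000011110010


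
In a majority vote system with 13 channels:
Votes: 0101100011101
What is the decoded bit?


Ones: 7 out of 13
Threshold: 7

1 (7/13 voted 1)


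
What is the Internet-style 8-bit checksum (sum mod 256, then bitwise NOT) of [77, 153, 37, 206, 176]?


Sum = 649 mod 256 = 137
Complement = 118

118


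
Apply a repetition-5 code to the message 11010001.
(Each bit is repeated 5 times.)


Each bit -> 5 copies

1111111111000001111100000000000000011111


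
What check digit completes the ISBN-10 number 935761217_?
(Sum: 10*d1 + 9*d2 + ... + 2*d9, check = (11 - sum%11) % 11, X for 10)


Weighted sum: 272
272 mod 11 = 8

Check digit: 3


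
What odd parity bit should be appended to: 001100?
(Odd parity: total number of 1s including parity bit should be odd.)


Number of 1s in data: 2
Parity bit: 1

1


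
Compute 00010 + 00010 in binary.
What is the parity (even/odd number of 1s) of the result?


00010 = 2
00010 = 2
Sum = 4 = 100
1s count = 1

odd parity (1 ones in 100)


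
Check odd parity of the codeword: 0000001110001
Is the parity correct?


Number of 1s: 4

No, parity error (4 ones)


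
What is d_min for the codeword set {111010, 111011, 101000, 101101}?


Comparing all pairs, minimum distance: 1
Can detect 0 errors, correct 0 errors

1


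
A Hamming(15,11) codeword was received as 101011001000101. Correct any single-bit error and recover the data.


Syndrome = 10: error at position 10

Data: 11101100101 (corrected bit 10)


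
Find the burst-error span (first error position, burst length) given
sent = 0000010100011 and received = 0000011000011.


XOR: 0000001100000

Burst at position 6, length 2


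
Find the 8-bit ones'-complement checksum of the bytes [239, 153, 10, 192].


Sum = 594 mod 256 = 82
Complement = 173

173


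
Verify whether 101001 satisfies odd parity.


Number of 1s: 3

Yes, parity is correct (3 ones)


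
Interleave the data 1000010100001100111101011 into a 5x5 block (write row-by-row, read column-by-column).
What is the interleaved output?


Matrix:
  10000
  10100
  00110
  01111
  01011
Read columns: 1100000011011100011100011

1100000011011100011100011


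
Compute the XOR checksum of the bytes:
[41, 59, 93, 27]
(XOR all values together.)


XOR chain: 41 ^ 59 ^ 93 ^ 27 = 84

84


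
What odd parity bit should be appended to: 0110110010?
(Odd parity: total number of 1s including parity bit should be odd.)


Number of 1s in data: 5
Parity bit: 0

0


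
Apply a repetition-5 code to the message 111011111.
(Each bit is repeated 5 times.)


Each bit -> 5 copies

111111111111111000001111111111111111111111111


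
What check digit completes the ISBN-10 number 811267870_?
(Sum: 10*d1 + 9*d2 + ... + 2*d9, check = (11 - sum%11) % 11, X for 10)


Weighted sum: 235
235 mod 11 = 4

Check digit: 7


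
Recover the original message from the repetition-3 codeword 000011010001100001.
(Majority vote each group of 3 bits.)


Groups: 000, 011, 010, 001, 100, 001
Majority votes: 010000

010000


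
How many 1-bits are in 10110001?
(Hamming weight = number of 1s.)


Counting 1s in 10110001

4


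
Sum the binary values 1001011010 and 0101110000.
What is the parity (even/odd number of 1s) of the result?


1001011010 = 602
0101110000 = 368
Sum = 970 = 1111001010
1s count = 6

even parity (6 ones in 1111001010)


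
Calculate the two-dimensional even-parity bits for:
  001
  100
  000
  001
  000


Row parities: 11010
Column parities: 100

Row P: 11010, Col P: 100, Corner: 1


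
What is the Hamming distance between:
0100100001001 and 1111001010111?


XOR: 1011101011110
Count of 1s: 9

9


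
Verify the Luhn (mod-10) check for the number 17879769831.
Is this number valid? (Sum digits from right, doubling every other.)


Luhn sum = 63
63 mod 10 = 3

Invalid (Luhn sum mod 10 = 3)


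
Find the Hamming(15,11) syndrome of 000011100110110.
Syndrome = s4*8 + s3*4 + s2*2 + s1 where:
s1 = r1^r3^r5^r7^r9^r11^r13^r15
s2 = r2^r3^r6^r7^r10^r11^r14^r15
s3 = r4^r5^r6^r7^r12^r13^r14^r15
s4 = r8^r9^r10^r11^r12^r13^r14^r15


s1=0, s2=1, s3=1, s4=0

Syndrome = 6 (error at position 6)


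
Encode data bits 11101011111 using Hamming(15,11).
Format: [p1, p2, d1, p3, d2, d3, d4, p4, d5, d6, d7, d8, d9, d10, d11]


Parity bits: p1=0, p2=1, p3=0, p4=0

011011001011111


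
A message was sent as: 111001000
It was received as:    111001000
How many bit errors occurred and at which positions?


XOR: 000000000

0 errors (received matches sent)


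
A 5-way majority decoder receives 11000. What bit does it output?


Ones: 2 out of 5
Threshold: 3

0 (2/5 voted 1)


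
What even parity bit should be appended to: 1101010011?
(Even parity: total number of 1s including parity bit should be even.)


Number of 1s in data: 6
Parity bit: 0

0


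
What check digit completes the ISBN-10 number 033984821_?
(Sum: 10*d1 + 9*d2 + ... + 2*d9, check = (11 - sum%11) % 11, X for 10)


Weighted sum: 222
222 mod 11 = 2

Check digit: 9


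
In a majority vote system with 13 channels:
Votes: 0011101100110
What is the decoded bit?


Ones: 7 out of 13
Threshold: 7

1 (7/13 voted 1)


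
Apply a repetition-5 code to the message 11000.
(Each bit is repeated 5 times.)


Each bit -> 5 copies

1111111111000000000000000


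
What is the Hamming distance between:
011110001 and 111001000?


XOR: 100111001
Count of 1s: 5

5


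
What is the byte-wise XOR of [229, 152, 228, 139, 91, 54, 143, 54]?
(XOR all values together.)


XOR chain: 229 ^ 152 ^ 228 ^ 139 ^ 91 ^ 54 ^ 143 ^ 54 = 198

198


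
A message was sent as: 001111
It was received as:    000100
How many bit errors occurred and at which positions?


XOR: 001011

3 error(s) at position(s): 2, 4, 5


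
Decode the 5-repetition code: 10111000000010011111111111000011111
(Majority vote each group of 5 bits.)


Groups: 10111, 00000, 00100, 11111, 11111, 10000, 11111
Majority votes: 1001101

1001101


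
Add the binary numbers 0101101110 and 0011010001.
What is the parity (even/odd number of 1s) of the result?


0101101110 = 366
0011010001 = 209
Sum = 575 = 1000111111
1s count = 7

odd parity (7 ones in 1000111111)


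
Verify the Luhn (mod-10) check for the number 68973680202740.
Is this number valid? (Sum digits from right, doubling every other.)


Luhn sum = 69
69 mod 10 = 9

Invalid (Luhn sum mod 10 = 9)


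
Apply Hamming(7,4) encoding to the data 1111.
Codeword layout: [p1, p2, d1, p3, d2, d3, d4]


Parity bits: p1=1, p2=1, p3=1

1111111


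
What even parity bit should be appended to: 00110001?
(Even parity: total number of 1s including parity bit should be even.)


Number of 1s in data: 3
Parity bit: 1

1


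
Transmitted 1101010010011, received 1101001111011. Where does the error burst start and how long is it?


XOR: 0000011101000

Burst at position 5, length 5


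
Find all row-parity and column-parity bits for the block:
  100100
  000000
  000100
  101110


Row parities: 0010
Column parities: 001110

Row P: 0010, Col P: 001110, Corner: 1


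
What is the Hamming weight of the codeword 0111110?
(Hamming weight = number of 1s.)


Counting 1s in 0111110

5


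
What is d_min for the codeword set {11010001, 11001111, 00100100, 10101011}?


Comparing all pairs, minimum distance: 3
Can detect 2 errors, correct 1 errors

3


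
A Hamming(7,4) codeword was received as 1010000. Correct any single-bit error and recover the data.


Syndrome = 2: error at position 2

Data: 1000 (corrected bit 2)


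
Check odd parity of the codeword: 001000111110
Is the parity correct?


Number of 1s: 6

No, parity error (6 ones)


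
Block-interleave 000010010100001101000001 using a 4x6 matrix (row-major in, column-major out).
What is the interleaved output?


Matrix:
  000010
  010100
  001101
  000001
Read columns: 000001000010011010000011

000001000010011010000011


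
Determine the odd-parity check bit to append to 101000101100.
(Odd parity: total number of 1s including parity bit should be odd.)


Number of 1s in data: 5
Parity bit: 0

0


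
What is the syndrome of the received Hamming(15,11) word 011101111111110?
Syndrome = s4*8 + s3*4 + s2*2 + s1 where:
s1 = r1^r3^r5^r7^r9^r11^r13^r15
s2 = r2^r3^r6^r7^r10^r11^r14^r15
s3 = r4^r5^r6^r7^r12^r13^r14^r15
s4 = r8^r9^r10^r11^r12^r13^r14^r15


s1=1, s2=1, s3=0, s4=1

Syndrome = 11 (error at position 11)


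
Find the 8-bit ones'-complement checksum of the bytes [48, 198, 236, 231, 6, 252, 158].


Sum = 1129 mod 256 = 105
Complement = 150

150


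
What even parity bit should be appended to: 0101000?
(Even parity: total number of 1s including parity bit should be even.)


Number of 1s in data: 2
Parity bit: 0

0


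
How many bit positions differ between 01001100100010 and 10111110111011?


XOR: 11110010011001
Count of 1s: 8

8


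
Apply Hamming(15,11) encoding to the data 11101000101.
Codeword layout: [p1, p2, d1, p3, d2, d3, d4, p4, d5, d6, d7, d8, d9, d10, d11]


Parity bits: p1=1, p2=1, p3=0, p4=1

111011011000101


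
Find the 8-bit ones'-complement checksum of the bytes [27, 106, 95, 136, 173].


Sum = 537 mod 256 = 25
Complement = 230

230


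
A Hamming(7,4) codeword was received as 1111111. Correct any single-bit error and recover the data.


Syndrome = 0: no error detected

Data: 1111 (no errors)


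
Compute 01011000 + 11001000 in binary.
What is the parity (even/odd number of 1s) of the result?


01011000 = 88
11001000 = 200
Sum = 288 = 100100000
1s count = 2

even parity (2 ones in 100100000)


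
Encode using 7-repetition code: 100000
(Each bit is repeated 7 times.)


Each bit -> 7 copies

111111100000000000000000000000000000000000


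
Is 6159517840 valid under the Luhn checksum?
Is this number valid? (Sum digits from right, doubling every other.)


Luhn sum = 37
37 mod 10 = 7

Invalid (Luhn sum mod 10 = 7)


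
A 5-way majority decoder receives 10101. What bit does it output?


Ones: 3 out of 5
Threshold: 3

1 (3/5 voted 1)


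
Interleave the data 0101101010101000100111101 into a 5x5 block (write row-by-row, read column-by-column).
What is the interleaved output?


Matrix:
  01011
  01010
  10100
  01001
  11101
Read columns: 0010111011001011100010011

0010111011001011100010011


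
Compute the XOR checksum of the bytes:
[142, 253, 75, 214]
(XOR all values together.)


XOR chain: 142 ^ 253 ^ 75 ^ 214 = 238

238


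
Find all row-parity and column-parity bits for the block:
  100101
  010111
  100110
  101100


Row parities: 1011
Column parities: 111000

Row P: 1011, Col P: 111000, Corner: 1


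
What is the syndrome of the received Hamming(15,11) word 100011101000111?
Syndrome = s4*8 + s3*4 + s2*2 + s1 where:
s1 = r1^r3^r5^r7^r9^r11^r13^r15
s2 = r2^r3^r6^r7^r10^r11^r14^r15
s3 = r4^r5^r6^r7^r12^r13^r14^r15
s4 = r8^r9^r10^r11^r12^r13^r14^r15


s1=0, s2=0, s3=0, s4=0

Syndrome = 0 (no error)


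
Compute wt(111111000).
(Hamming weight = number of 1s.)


Counting 1s in 111111000

6


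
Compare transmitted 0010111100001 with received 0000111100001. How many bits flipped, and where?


XOR: 0010000000000

1 error(s) at position(s): 2


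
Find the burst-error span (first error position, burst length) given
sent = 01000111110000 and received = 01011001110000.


XOR: 00011110000000

Burst at position 3, length 4


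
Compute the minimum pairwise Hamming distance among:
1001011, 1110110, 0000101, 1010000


Comparing all pairs, minimum distance: 3
Can detect 2 errors, correct 1 errors

3


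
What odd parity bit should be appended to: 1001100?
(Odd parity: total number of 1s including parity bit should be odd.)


Number of 1s in data: 3
Parity bit: 0

0


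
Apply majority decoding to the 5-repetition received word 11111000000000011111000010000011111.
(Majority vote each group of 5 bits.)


Groups: 11111, 00000, 00000, 11111, 00001, 00000, 11111
Majority votes: 1001001

1001001


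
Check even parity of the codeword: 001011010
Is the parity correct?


Number of 1s: 4

Yes, parity is correct (4 ones)


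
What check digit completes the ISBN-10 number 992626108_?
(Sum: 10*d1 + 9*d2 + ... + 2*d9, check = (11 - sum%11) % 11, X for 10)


Weighted sum: 291
291 mod 11 = 5

Check digit: 6


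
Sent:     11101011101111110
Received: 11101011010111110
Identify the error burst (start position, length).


XOR: 00000000111000000

Burst at position 8, length 3


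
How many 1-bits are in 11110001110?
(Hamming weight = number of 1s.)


Counting 1s in 11110001110

7


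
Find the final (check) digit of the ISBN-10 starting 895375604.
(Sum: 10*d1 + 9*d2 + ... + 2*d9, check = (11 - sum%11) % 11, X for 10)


Weighted sum: 321
321 mod 11 = 2

Check digit: 9


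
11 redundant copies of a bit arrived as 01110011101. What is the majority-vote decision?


Ones: 7 out of 11
Threshold: 6

1 (7/11 voted 1)


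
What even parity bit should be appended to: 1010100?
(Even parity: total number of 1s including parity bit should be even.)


Number of 1s in data: 3
Parity bit: 1

1


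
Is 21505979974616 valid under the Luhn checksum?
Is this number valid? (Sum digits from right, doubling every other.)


Luhn sum = 68
68 mod 10 = 8

Invalid (Luhn sum mod 10 = 8)


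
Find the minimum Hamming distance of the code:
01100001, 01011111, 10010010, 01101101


Comparing all pairs, minimum distance: 2
Can detect 1 errors, correct 0 errors

2


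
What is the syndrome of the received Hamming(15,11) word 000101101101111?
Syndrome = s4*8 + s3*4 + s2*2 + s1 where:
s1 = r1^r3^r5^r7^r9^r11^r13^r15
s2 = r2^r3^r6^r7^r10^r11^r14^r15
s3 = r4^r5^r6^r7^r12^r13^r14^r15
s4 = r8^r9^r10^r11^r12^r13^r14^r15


s1=0, s2=1, s3=1, s4=0

Syndrome = 6 (error at position 6)


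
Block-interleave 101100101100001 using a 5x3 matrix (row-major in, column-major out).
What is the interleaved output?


Matrix:
  101
  100
  101
  100
  001
Read columns: 111100000010101

111100000010101


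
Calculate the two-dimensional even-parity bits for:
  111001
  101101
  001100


Row parities: 000
Column parities: 011000

Row P: 000, Col P: 011000, Corner: 0


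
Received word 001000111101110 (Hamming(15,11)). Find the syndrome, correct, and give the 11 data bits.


Syndrome = 0: no error detected

Data: 10011101110 (no errors)


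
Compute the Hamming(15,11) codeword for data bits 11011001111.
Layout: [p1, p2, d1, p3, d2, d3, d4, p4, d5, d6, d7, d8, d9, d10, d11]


Parity bits: p1=0, p2=0, p3=0, p4=1

001010111001111


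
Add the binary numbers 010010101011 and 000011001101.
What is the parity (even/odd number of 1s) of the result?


010010101011 = 1195
000011001101 = 205
Sum = 1400 = 10101111000
1s count = 6

even parity (6 ones in 10101111000)


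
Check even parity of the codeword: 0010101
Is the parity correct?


Number of 1s: 3

No, parity error (3 ones)


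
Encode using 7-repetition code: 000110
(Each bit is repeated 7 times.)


Each bit -> 7 copies

000000000000000000000111111111111110000000


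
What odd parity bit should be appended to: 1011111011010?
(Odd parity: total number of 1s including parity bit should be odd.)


Number of 1s in data: 9
Parity bit: 0

0


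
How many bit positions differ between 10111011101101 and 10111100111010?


XOR: 00000111010111
Count of 1s: 7

7


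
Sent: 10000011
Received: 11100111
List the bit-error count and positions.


XOR: 01100100

3 error(s) at position(s): 1, 2, 5


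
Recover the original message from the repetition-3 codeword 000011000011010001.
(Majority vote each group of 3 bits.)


Groups: 000, 011, 000, 011, 010, 001
Majority votes: 010100

010100


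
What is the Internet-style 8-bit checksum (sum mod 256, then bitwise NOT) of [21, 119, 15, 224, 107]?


Sum = 486 mod 256 = 230
Complement = 25

25


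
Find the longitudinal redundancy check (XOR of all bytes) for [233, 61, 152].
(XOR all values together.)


XOR chain: 233 ^ 61 ^ 152 = 76

76


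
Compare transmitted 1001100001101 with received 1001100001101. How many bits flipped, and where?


XOR: 0000000000000

0 errors (received matches sent)


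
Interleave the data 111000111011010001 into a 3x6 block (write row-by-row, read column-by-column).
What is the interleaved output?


Matrix:
  111000
  111011
  010001
Read columns: 110111110000010011

110111110000010011


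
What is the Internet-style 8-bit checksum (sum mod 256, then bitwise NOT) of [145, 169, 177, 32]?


Sum = 523 mod 256 = 11
Complement = 244

244


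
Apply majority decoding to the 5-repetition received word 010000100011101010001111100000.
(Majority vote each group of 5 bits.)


Groups: 01000, 01000, 11101, 01000, 11111, 00000
Majority votes: 001010

001010


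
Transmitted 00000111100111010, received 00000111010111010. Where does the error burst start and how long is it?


XOR: 00000000110000000

Burst at position 8, length 2


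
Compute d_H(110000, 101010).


XOR: 011010
Count of 1s: 3

3


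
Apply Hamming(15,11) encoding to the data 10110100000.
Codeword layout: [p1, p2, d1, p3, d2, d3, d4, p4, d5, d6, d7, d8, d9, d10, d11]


Parity bits: p1=0, p2=0, p3=0, p4=1

001001110100000


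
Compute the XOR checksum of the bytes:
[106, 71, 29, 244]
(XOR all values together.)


XOR chain: 106 ^ 71 ^ 29 ^ 244 = 196

196


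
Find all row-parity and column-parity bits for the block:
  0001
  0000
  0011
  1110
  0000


Row parities: 10010
Column parities: 1100

Row P: 10010, Col P: 1100, Corner: 0
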